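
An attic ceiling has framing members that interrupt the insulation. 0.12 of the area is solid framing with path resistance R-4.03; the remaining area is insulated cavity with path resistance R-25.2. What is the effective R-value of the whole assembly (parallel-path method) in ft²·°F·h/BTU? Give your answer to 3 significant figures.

15.5 ft²·°F·h/BTU

U_eff = 0.88/25.2 + 0.12/4.03 = 0.03492 + 0.02978 = 0.0647
R_eff = 1/U_eff = 15.46 ft²·°F·h/BTU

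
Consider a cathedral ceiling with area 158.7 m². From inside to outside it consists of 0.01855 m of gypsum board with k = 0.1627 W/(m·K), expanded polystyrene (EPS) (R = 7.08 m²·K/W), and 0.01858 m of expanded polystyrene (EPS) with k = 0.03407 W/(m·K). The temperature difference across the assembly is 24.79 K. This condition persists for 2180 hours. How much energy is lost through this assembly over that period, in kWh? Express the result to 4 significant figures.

1108 kWh

0.01855/0.1627 = 0.11401
0.01858/0.03407 = 0.54535
R_total = 0.11401 + 7.08 + 0.54535 = 7.7394 m²·K/W
Q = 158.7 × 24.79 / 7.7394 = 508.33 W
E = 508.33 W × 2180 h / 1000 = 1108.2 kWh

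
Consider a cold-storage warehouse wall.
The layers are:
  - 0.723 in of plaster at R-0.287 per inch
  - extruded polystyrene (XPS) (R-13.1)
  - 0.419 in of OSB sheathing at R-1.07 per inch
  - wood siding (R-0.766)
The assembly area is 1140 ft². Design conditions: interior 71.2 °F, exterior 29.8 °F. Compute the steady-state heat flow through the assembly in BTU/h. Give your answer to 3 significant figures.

0.723 × 0.287 = 0.2075
0.419 × 1.07 = 0.4483
R_total = 0.2075 + 13.1 + 0.4483 + 0.766 = 14.52 ft²·°F·h/BTU
Q = A·ΔT/R = 1140 × (71.2 − 29.8) / 14.52 = 3250 BTU/h

3250 BTU/h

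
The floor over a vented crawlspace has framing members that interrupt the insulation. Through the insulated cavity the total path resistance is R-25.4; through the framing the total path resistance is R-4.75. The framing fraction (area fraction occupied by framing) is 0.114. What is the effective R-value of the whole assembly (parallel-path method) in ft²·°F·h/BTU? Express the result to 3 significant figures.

17.0 ft²·°F·h/BTU

U_eff = 0.886/25.4 + 0.114/4.75 = 0.03488 + 0.024 = 0.05888
R_eff = 1/U_eff = 16.98 ft²·°F·h/BTU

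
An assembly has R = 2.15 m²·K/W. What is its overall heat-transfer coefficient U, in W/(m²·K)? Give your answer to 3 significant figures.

U = 1/R = 1/2.15 = 0.4651

0.465 W/(m²·K)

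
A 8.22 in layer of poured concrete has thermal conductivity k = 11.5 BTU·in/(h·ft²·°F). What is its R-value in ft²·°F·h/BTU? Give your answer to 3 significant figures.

0.715 ft²·°F·h/BTU

R = L/k = 8.22/11.5 = 0.7148 ft²·°F·h/BTU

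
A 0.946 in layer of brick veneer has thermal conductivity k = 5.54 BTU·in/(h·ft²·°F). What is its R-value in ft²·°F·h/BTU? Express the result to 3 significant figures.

R = L/k = 0.946/5.54 = 0.1708 ft²·°F·h/BTU

0.171 ft²·°F·h/BTU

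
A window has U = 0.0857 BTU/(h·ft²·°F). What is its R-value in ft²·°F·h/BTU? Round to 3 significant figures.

R = 1/U = 1/0.0857 = 11.67

11.7 ft²·°F·h/BTU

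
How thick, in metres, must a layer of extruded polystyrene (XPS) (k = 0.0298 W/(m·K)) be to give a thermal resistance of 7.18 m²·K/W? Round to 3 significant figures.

0.214 m

L = R·k = 7.18 × 0.0298 = 0.214 m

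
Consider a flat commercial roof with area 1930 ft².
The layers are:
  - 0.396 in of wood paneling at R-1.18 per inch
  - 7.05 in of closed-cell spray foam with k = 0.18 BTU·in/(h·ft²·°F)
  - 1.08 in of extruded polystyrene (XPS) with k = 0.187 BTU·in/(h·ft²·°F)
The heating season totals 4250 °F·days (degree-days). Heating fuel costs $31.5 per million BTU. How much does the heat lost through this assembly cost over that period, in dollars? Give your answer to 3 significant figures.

0.396 × 1.18 = 0.4673
7.05/0.18 = 39.17
1.08/0.187 = 5.775
R_total = 0.4673 + 39.17 + 5.775 = 45.41 ft²·°F·h/BTU
E = A × HDD × 24 / R = 1930 × 4250 × 24 / 45.41 = 4335000 BTU
Cost = 4335000/10⁶ × 31.5 = $136.6

137 dollars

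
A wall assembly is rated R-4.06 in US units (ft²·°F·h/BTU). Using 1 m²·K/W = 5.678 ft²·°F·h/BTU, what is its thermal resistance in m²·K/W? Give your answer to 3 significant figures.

R_SI = 4.06/5.678 = 0.715

0.715 m²·K/W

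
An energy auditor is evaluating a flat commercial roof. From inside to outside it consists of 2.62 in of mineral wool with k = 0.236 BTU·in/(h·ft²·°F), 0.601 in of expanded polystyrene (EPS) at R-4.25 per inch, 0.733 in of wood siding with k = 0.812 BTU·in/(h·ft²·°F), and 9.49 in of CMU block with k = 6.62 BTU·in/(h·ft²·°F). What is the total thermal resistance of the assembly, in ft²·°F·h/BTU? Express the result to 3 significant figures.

2.62/0.236 = 11.1
0.601 × 4.25 = 2.554
0.733/0.812 = 0.9027
9.49/6.62 = 1.434
R_total = 11.1 + 2.554 + 0.9027 + 1.434 = 15.99 ft²·°F·h/BTU

16.0 ft²·°F·h/BTU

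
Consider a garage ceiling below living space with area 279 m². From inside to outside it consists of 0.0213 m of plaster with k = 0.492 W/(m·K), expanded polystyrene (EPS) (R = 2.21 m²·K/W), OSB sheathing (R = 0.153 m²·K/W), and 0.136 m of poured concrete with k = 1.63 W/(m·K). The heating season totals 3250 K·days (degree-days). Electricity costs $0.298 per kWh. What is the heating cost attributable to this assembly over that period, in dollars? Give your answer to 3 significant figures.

2600 dollars

0.0213/0.492 = 0.04329
0.136/1.63 = 0.08344
R_total = 0.04329 + 2.21 + 0.153 + 0.08344 = 2.49 m²·K/W
E = A × HDD × 24 / R / 1000 = 279 × 3250 × 24 / 2.49 / 1000 = 8741 kWh
Cost = 8741 × 0.298 = $2605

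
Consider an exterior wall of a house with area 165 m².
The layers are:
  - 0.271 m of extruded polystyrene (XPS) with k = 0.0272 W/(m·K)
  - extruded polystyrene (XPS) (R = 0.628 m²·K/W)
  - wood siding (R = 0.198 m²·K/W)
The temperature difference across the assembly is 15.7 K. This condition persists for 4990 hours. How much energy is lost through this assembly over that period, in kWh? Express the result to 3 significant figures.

1200 kWh

0.271/0.0272 = 9.963
R_total = 9.963 + 0.628 + 0.198 = 10.79 m²·K/W
Q = 165 × 15.7 / 10.79 = 240.1 W
E = 240.1 W × 4990 h / 1000 = 1198 kWh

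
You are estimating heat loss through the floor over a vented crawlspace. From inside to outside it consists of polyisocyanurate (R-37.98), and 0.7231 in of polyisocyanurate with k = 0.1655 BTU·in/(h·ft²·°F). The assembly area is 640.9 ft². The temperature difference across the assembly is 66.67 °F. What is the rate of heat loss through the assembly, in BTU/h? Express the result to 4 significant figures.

1009 BTU/h

0.7231/0.1655 = 4.3692
R_total = 37.98 + 4.3692 = 42.349 ft²·°F·h/BTU
Q = A·ΔT/R = 640.9 × 66.67 / 42.349 = 1009 BTU/h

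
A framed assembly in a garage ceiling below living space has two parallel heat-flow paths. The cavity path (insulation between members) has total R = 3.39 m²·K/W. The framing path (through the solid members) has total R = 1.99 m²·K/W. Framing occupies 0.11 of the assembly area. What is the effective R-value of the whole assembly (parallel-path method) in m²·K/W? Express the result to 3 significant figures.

U_eff = 0.89/3.39 + 0.11/1.99 = 0.2625 + 0.05528 = 0.3178
R_eff = 1/U_eff = 3.147 m²·K/W

3.15 m²·K/W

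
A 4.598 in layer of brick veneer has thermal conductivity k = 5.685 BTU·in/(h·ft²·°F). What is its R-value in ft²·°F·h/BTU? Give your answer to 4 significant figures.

R = L/k = 4.598/5.685 = 0.8088 ft²·°F·h/BTU

0.8088 ft²·°F·h/BTU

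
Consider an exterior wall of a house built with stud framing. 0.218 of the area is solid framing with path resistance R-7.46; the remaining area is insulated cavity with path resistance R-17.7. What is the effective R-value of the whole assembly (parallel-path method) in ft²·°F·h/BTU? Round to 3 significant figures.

U_eff = 0.782/17.7 + 0.218/7.46 = 0.04418 + 0.02922 = 0.0734
R_eff = 1/U_eff = 13.62 ft²·°F·h/BTU

13.6 ft²·°F·h/BTU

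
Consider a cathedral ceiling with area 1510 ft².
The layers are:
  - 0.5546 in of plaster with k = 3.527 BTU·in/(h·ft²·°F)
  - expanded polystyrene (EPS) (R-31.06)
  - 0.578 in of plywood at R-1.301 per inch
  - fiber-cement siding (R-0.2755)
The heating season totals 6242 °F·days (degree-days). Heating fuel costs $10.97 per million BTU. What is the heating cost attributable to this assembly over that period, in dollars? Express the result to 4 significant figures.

0.5546/3.527 = 0.15724
0.578 × 1.301 = 0.75198
R_total = 0.15724 + 31.06 + 0.75198 + 0.2755 = 32.245 ft²·°F·h/BTU
E = A × HDD × 24 / R = 1510 × 6242 × 24 / 32.245 = 7015400 BTU
Cost = 7015400/10⁶ × 10.97 = $76.959

76.96 dollars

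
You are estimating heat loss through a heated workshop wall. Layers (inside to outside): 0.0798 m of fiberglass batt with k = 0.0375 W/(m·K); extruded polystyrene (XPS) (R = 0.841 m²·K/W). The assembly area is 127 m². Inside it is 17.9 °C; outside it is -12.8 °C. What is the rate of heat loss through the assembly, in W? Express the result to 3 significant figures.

1310 W

0.0798/0.0375 = 2.128
R_total = 2.128 + 0.841 = 2.969 m²·K/W
Q = A·ΔT/R = 127 × (17.9 − (-12.8)) / 2.969 = 1313 W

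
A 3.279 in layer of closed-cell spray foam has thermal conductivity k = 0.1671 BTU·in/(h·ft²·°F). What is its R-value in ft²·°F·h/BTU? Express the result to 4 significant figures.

19.62 ft²·°F·h/BTU

R = L/k = 3.279/0.1671 = 19.623 ft²·°F·h/BTU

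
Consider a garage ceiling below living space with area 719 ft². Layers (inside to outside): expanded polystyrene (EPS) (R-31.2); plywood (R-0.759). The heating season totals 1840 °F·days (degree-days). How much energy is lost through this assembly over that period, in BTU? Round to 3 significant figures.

993000 BTU

R_total = 31.2 + 0.759 = 31.96 ft²·°F·h/BTU
E = A × HDD × 24 / R = 719 × 1840 × 24 / 31.96 = 993500 BTU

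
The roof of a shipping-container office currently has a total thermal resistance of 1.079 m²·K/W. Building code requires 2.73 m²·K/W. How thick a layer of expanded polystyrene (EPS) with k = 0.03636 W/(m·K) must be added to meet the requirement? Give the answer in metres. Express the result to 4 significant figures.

0.06003 m

ΔR = 2.73 − 1.079 = 1.651 m²·K/W
L = ΔR × k = 1.651 × 0.03636 = 0.06003 m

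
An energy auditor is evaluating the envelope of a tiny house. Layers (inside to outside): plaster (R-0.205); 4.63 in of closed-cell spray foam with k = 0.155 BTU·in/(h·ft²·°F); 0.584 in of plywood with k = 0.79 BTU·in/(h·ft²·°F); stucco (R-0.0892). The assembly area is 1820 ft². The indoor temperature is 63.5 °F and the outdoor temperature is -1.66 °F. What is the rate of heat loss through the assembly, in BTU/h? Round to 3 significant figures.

3840 BTU/h

4.63/0.155 = 29.87
0.584/0.79 = 0.7392
R_total = 0.205 + 29.87 + 0.7392 + 0.0892 = 30.9 ft²·°F·h/BTU
Q = A·ΔT/R = 1820 × (63.5 − (-1.66)) / 30.9 = 3837 BTU/h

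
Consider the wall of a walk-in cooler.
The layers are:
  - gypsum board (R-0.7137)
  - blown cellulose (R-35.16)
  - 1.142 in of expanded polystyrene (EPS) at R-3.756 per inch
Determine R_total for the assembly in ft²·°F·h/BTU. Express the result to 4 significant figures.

40.16 ft²·°F·h/BTU

1.142 × 3.756 = 4.2894
R_total = 0.7137 + 35.16 + 4.2894 = 40.163 ft²·°F·h/BTU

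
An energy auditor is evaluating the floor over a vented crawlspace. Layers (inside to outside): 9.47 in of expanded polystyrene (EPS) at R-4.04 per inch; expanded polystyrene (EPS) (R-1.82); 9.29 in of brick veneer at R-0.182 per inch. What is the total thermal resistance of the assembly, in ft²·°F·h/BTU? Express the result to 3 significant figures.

9.47 × 4.04 = 38.26
9.29 × 0.182 = 1.691
R_total = 38.26 + 1.82 + 1.691 = 41.77 ft²·°F·h/BTU

41.8 ft²·°F·h/BTU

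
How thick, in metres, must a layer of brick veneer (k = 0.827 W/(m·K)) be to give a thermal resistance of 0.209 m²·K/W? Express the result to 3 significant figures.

L = R·k = 0.209 × 0.827 = 0.1728 m

0.173 m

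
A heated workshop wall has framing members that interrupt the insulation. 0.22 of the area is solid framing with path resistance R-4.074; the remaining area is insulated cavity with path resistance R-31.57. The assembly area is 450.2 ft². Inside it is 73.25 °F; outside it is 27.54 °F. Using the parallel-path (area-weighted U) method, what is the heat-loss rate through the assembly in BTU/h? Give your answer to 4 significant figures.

U_eff = 0.78/31.57 + 0.22/4.074 = 0.024707 + 0.054001 = 0.078708
R_eff = 1/U_eff = 12.705 ft²·°F·h/BTU
Q = 450.2 × (73.25 − 27.54) / 12.705 = 1619.7 BTU/h

1620 BTU/h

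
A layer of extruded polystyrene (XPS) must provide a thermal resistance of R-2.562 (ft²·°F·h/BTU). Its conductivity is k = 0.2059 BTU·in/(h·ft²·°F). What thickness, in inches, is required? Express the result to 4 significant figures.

0.5275 in

L = R × k = 2.562 × 0.2059 = 0.52752 in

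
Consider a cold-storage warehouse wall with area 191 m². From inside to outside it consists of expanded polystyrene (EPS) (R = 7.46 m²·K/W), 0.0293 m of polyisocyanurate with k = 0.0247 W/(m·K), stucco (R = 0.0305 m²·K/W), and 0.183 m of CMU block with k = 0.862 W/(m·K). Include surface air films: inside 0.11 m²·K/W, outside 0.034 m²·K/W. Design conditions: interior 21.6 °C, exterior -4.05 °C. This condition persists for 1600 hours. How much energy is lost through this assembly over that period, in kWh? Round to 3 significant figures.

0.0293/0.0247 = 1.186
0.183/0.862 = 0.2123
R_total = 0.11 + 7.46 + 1.186 + 0.0305 + 0.2123 + 0.034 = 9.033 m²·K/W
Q = 191 × (21.6 − (-4.05)) / 9.033 = 542.4 W
E = 542.4 W × 1600 h / 1000 = 867.8 kWh

868 kWh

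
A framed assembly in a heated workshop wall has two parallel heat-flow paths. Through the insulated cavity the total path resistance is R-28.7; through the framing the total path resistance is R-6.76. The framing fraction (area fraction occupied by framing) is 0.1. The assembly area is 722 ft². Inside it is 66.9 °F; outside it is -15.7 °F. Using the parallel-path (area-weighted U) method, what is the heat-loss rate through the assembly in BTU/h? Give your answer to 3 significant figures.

U_eff = 0.9/28.7 + 0.1/6.76 = 0.03136 + 0.01479 = 0.04615
R_eff = 1/U_eff = 21.67 ft²·°F·h/BTU
Q = 722 × (66.9 − (-15.7)) / 21.67 = 2752 BTU/h

2750 BTU/h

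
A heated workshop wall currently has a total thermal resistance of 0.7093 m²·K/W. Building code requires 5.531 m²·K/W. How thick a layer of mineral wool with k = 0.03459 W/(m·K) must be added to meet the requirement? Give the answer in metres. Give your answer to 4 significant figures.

0.1668 m

ΔR = 5.531 − 0.7093 = 4.8217 m²·K/W
L = ΔR × k = 4.8217 × 0.03459 = 0.16678 m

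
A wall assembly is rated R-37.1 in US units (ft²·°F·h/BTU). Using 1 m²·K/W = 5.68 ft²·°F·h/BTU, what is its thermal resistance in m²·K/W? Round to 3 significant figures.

6.53 m²·K/W

R_SI = 37.1/5.68 = 6.532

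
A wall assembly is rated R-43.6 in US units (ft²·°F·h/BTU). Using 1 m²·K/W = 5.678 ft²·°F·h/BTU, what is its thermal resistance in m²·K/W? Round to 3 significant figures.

R_SI = 43.6/5.678 = 7.679

7.68 m²·K/W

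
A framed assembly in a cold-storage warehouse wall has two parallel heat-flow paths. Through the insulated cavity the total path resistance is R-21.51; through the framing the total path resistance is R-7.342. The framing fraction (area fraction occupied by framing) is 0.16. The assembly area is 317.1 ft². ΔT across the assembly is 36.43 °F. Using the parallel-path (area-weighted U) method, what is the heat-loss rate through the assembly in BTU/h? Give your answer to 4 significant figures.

702.9 BTU/h

U_eff = 0.84/21.51 + 0.16/7.342 = 0.039052 + 0.021792 = 0.060844
R_eff = 1/U_eff = 16.435 ft²·°F·h/BTU
Q = 317.1 × 36.43 / 16.435 = 702.87 BTU/h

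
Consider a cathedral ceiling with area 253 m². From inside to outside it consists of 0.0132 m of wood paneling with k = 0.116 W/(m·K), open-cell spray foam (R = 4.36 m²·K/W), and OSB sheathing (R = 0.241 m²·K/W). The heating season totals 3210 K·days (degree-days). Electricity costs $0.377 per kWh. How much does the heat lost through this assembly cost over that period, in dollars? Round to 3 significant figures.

1560 dollars

0.0132/0.116 = 0.1138
R_total = 0.1138 + 4.36 + 0.241 = 4.715 m²·K/W
E = A × HDD × 24 / R / 1000 = 253 × 3210 × 24 / 4.715 / 1000 = 4134 kWh
Cost = 4134 × 0.377 = $1559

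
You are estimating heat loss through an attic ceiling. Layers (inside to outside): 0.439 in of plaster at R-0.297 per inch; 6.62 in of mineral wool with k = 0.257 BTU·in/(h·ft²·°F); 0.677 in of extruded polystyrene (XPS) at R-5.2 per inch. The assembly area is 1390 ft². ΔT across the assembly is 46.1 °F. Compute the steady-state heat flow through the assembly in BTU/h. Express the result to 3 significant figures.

2180 BTU/h

0.439 × 0.297 = 0.1304
6.62/0.257 = 25.76
0.677 × 5.2 = 3.52
R_total = 0.1304 + 25.76 + 3.52 = 29.41 ft²·°F·h/BTU
Q = A·ΔT/R = 1390 × 46.1 / 29.41 = 2179 BTU/h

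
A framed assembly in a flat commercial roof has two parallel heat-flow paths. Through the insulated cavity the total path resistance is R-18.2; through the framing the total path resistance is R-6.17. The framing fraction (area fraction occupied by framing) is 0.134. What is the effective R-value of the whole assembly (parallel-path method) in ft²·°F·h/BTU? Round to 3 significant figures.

U_eff = 0.866/18.2 + 0.134/6.17 = 0.04758 + 0.02172 = 0.0693
R_eff = 1/U_eff = 14.43 ft²·°F·h/BTU

14.4 ft²·°F·h/BTU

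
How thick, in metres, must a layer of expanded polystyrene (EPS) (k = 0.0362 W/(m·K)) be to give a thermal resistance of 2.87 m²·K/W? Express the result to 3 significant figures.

L = R·k = 2.87 × 0.0362 = 0.1039 m

0.104 m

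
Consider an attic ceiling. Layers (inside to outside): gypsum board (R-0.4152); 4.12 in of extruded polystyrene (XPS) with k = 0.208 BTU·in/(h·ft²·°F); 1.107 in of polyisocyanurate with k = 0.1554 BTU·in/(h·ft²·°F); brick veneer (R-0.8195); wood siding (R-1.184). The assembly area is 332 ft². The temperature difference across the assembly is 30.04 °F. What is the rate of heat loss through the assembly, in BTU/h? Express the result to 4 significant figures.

4.12/0.208 = 19.808
1.107/0.1554 = 7.1236
R_total = 0.4152 + 19.808 + 7.1236 + 0.8195 + 1.184 = 29.35 ft²·°F·h/BTU
Q = A·ΔT/R = 332 × 30.04 / 29.35 = 339.81 BTU/h

339.8 BTU/h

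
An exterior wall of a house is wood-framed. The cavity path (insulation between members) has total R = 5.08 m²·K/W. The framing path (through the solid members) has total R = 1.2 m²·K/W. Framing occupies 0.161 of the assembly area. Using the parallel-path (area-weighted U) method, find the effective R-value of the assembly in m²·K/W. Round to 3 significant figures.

U_eff = 0.839/5.08 + 0.161/1.2 = 0.1652 + 0.1342 = 0.2993
R_eff = 1/U_eff = 3.341 m²·K/W

3.34 m²·K/W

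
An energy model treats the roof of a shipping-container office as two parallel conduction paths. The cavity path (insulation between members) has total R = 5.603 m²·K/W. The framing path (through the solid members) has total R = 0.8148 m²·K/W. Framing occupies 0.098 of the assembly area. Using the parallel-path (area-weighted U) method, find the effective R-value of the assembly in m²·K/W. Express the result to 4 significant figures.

U_eff = 0.902/5.603 + 0.098/0.8148 = 0.16099 + 0.12027 = 0.28126
R_eff = 1/U_eff = 3.5554 m²·K/W

3.555 m²·K/W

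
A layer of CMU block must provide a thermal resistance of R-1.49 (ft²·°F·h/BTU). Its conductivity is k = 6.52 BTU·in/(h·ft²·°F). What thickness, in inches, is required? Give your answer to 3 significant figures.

L = R × k = 1.49 × 6.52 = 9.715 in

9.71 in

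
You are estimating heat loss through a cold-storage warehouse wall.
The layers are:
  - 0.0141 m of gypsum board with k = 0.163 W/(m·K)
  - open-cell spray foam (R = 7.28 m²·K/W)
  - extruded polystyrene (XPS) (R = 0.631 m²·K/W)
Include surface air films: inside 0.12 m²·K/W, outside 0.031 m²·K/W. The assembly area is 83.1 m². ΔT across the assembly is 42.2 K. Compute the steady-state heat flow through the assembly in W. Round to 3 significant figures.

0.0141/0.163 = 0.0865
R_total = 0.12 + 0.0865 + 7.28 + 0.631 + 0.031 = 8.149 m²·K/W
Q = A·ΔT/R = 83.1 × 42.2 / 8.149 = 430.4 W

430 W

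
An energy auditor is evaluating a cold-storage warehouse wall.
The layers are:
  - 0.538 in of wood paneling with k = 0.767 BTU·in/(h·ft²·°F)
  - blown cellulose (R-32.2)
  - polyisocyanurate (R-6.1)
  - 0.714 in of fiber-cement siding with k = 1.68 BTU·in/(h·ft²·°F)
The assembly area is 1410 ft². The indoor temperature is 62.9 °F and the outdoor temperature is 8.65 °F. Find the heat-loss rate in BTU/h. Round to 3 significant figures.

1940 BTU/h

0.538/0.767 = 0.7014
0.714/1.68 = 0.425
R_total = 0.7014 + 32.2 + 6.1 + 0.425 = 39.43 ft²·°F·h/BTU
Q = A·ΔT/R = 1410 × (62.9 − 8.65) / 39.43 = 1940 BTU/h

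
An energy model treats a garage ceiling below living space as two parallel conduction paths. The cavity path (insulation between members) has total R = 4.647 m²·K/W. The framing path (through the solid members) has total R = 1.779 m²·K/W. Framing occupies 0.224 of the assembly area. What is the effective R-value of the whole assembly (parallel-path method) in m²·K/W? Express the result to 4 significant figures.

U_eff = 0.776/4.647 + 0.224/1.779 = 0.16699 + 0.12591 = 0.2929
R_eff = 1/U_eff = 3.4141 m²·K/W

3.414 m²·K/W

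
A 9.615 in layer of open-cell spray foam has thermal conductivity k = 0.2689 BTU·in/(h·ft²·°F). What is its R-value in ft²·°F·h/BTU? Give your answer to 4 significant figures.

R = L/k = 9.615/0.2689 = 35.757 ft²·°F·h/BTU

35.76 ft²·°F·h/BTU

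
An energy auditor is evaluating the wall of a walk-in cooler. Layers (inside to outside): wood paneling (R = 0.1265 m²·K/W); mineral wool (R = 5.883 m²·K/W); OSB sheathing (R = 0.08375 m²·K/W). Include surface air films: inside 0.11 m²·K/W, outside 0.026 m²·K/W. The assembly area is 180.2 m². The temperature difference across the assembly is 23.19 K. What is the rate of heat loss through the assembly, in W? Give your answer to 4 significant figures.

R_total = 0.11 + 0.1265 + 5.883 + 0.08375 + 0.026 = 6.2293 m²·K/W
Q = A·ΔT/R = 180.2 × 23.19 / 6.2293 = 670.84 W

670.8 W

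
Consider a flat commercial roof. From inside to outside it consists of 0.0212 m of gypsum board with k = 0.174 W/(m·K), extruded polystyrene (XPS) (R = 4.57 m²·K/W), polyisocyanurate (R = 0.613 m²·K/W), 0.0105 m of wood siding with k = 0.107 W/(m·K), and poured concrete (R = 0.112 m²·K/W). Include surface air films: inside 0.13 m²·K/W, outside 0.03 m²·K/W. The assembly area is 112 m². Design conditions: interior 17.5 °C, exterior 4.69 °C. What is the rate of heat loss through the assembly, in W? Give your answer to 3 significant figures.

253 W

0.0212/0.174 = 0.1218
0.0105/0.107 = 0.09813
R_total = 0.13 + 0.1218 + 4.57 + 0.613 + 0.09813 + 0.112 + 0.03 = 5.675 m²·K/W
Q = A·ΔT/R = 112 × (17.5 − 4.69) / 5.675 = 252.8 W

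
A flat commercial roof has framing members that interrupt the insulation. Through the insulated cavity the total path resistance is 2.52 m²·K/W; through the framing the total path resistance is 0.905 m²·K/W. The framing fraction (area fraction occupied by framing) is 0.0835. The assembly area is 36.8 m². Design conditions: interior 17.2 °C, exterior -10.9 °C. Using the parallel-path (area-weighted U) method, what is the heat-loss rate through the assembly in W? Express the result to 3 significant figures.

U_eff = 0.9165/2.52 + 0.0835/0.905 = 0.3637 + 0.09227 = 0.456
R_eff = 1/U_eff = 2.193 m²·K/W
Q = 36.8 × (17.2 − (-10.9)) / 2.193 = 471.5 W

471 W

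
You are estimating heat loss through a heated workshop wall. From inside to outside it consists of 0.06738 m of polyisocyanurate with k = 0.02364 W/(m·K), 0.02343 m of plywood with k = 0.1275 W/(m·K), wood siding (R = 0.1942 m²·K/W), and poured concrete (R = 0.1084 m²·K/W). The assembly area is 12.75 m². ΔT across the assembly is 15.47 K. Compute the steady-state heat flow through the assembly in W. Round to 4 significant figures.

0.06738/0.02364 = 2.8503
0.02343/0.1275 = 0.18376
R_total = 2.8503 + 0.18376 + 0.1942 + 0.1084 = 3.3366 m²·K/W
Q = A·ΔT/R = 12.75 × 15.47 / 3.3366 = 59.114 W

59.11 W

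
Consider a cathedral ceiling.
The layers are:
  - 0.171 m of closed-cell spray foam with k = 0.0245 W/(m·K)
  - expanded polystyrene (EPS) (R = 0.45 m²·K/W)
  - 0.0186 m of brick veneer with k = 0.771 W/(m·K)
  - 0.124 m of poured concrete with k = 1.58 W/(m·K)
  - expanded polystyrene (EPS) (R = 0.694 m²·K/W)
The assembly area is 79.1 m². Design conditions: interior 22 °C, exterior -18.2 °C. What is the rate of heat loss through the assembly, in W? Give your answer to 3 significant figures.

387 W

0.171/0.0245 = 6.98
0.0186/0.771 = 0.02412
0.124/1.58 = 0.07848
R_total = 6.98 + 0.45 + 0.02412 + 0.07848 + 0.694 = 8.226 m²·K/W
Q = A·ΔT/R = 79.1 × (22 − (-18.2)) / 8.226 = 386.5 W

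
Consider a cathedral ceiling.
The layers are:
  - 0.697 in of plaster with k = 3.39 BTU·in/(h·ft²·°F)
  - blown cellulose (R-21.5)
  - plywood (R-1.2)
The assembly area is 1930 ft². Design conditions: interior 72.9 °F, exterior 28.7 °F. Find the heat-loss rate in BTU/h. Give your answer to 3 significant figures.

3720 BTU/h

0.697/3.39 = 0.2056
R_total = 0.2056 + 21.5 + 1.2 = 22.91 ft²·°F·h/BTU
Q = A·ΔT/R = 1930 × (72.9 − 28.7) / 22.91 = 3724 BTU/h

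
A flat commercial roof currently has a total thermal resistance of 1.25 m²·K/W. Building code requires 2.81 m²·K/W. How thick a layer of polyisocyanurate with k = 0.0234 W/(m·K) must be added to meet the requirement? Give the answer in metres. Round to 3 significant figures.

ΔR = 2.81 − 1.25 = 1.56 m²·K/W
L = ΔR × k = 1.56 × 0.0234 = 0.0365 m

0.0365 m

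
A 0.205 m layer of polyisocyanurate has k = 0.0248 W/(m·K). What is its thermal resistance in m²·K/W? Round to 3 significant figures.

R = L/k = 0.205/0.0248 = 8.266 m²·K/W

8.27 m²·K/W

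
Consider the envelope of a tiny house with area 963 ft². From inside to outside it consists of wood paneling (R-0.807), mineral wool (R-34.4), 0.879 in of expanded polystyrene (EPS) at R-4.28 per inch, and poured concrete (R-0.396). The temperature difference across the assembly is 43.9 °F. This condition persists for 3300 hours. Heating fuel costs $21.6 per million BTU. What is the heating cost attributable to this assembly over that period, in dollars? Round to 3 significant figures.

0.879 × 4.28 = 3.762
R_total = 0.807 + 34.4 + 3.762 + 0.396 = 39.37 ft²·°F·h/BTU
Q = 963 × 43.9 / 39.37 = 1074 BTU/h
E = 1074 × 3300 = 3544000 BTU
Cost = 3544000/10⁶ × 21.6 = $76.55

76.6 dollars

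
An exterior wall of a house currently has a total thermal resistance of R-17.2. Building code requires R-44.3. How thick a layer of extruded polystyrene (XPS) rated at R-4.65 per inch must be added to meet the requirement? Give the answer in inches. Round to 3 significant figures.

ΔR = 44.3 − 17.2 = 27.1 ft²·°F·h/BTU
L = ΔR / (R/in) = 27.1/4.65 = 5.828 in

5.83 in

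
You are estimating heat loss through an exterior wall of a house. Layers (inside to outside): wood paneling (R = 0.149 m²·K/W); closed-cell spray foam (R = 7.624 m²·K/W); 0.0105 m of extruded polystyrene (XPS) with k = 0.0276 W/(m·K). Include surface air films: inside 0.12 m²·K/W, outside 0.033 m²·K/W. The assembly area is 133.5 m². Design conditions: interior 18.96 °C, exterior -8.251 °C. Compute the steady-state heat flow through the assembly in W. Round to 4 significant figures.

437.3 W

0.0105/0.0276 = 0.38043
R_total = 0.12 + 0.149 + 7.624 + 0.38043 + 0.033 = 8.3064 m²·K/W
Q = A·ΔT/R = 133.5 × (18.96 − (-8.251)) / 8.3064 = 437.33 W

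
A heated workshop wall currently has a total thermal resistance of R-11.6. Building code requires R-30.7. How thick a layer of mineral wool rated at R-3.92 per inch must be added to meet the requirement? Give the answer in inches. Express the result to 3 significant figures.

4.87 in

ΔR = 30.7 − 11.6 = 19.1 ft²·°F·h/BTU
L = ΔR / (R/in) = 19.1/3.92 = 4.872 in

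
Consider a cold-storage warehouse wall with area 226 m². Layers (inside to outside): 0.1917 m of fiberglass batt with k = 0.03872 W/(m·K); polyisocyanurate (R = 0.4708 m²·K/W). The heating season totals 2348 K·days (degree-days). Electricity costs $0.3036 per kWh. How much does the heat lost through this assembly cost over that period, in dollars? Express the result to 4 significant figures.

713.2 dollars

0.1917/0.03872 = 4.9509
R_total = 4.9509 + 0.4708 = 5.4217 m²·K/W
E = A × HDD × 24 / R / 1000 = 226 × 2348 × 24 / 5.4217 / 1000 = 2349 kWh
Cost = 2349 × 0.3036 = $713.15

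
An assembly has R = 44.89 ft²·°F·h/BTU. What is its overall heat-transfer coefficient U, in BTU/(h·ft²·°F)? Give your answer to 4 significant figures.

U = 1/R = 1/44.89 = 0.022277

0.02228 BTU/(h·ft²·°F)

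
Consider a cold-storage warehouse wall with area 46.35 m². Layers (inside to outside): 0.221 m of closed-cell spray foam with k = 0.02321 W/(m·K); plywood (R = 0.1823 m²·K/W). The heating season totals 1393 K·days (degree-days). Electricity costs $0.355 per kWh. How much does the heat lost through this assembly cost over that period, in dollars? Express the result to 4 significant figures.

0.221/0.02321 = 9.5218
R_total = 9.5218 + 0.1823 = 9.7041 m²·K/W
E = A × HDD × 24 / R / 1000 = 46.35 × 1393 × 24 / 9.7041 / 1000 = 159.68 kWh
Cost = 159.68 × 0.355 = $56.687

56.69 dollars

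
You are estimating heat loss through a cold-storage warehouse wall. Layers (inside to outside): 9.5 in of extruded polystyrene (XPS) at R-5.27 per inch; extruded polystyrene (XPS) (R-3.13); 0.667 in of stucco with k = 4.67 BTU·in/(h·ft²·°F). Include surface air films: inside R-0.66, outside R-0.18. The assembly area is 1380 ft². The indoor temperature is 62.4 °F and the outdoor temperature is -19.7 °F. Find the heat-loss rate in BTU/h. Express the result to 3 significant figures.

2090 BTU/h

9.5 × 5.27 = 50.06
0.667/4.67 = 0.1428
R_total = 0.66 + 50.06 + 3.13 + 0.1428 + 0.18 = 54.18 ft²·°F·h/BTU
Q = A·ΔT/R = 1380 × (62.4 − (-19.7)) / 54.18 = 2091 BTU/h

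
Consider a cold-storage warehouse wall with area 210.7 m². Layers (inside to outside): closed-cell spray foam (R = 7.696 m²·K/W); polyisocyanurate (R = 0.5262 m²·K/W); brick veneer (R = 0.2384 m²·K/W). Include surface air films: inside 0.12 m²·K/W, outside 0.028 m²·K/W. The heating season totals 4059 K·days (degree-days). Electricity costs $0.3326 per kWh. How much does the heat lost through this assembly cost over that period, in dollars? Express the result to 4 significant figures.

793.0 dollars

R_total = 0.12 + 7.696 + 0.5262 + 0.2384 + 0.028 = 8.6086 m²·K/W
E = A × HDD × 24 / R / 1000 = 210.7 × 4059 × 24 / 8.6086 / 1000 = 2384.3 kWh
Cost = 2384.3 × 0.3326 = $793.02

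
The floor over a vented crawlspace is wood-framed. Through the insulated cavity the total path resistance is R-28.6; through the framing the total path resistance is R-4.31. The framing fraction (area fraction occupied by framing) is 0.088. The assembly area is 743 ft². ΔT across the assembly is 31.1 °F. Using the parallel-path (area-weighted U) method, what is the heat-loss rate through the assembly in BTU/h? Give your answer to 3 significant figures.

U_eff = 0.912/28.6 + 0.088/4.31 = 0.03189 + 0.02042 = 0.05231
R_eff = 1/U_eff = 19.12 ft²·°F·h/BTU
Q = 743 × 31.1 / 19.12 = 1209 BTU/h

1210 BTU/h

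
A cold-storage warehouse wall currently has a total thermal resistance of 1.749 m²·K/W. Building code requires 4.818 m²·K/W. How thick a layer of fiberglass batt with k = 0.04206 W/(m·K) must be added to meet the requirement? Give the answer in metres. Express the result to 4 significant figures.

0.1291 m

ΔR = 4.818 − 1.749 = 3.069 m²·K/W
L = ΔR × k = 3.069 × 0.04206 = 0.12908 m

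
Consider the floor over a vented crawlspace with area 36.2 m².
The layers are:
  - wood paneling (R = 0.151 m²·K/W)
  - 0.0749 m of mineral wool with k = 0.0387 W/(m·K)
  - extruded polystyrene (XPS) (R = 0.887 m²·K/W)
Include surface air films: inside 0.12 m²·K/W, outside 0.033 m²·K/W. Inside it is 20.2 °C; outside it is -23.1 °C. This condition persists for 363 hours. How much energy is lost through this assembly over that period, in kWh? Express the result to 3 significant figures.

0.0749/0.0387 = 1.935
R_total = 0.12 + 0.151 + 1.935 + 0.887 + 0.033 = 3.126 m²·K/W
Q = 36.2 × (20.2 − (-23.1)) / 3.126 = 501.4 W
E = 501.4 W × 363 h / 1000 = 182 kWh

182 kWh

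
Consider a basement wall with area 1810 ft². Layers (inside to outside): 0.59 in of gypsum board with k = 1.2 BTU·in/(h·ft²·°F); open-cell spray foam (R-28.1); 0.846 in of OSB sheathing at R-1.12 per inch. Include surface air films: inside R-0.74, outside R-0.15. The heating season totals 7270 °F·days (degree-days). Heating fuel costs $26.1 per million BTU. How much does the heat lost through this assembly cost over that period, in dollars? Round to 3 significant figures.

0.59/1.2 = 0.4917
0.846 × 1.12 = 0.9475
R_total = 0.74 + 0.4917 + 28.1 + 0.9475 + 0.15 = 30.43 ft²·°F·h/BTU
E = A × HDD × 24 / R = 1810 × 7270 × 24 / 30.43 = 10380000 BTU
Cost = 10380000/10⁶ × 26.1 = $270.9

271 dollars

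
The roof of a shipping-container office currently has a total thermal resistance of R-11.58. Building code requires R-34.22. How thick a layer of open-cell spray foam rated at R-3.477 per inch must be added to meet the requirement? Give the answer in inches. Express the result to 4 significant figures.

ΔR = 34.22 − 11.58 = 22.64 ft²·°F·h/BTU
L = ΔR / (R/in) = 22.64/3.477 = 6.5114 in

6.511 in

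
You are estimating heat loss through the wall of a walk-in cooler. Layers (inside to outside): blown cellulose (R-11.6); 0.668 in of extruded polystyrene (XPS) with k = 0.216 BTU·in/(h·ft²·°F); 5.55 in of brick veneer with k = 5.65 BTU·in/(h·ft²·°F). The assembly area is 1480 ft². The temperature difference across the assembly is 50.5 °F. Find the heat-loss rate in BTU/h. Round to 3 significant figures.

4770 BTU/h

0.668/0.216 = 3.093
5.55/5.65 = 0.9823
R_total = 11.6 + 3.093 + 0.9823 = 15.67 ft²·°F·h/BTU
Q = A·ΔT/R = 1480 × 50.5 / 15.67 = 4768 BTU/h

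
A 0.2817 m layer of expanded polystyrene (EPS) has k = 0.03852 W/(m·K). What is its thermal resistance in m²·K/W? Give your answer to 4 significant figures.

R = L/k = 0.2817/0.03852 = 7.3131 m²·K/W

7.313 m²·K/W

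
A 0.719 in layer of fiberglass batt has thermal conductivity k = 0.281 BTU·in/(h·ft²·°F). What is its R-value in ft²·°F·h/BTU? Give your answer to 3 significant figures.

2.56 ft²·°F·h/BTU

R = L/k = 0.719/0.281 = 2.559 ft²·°F·h/BTU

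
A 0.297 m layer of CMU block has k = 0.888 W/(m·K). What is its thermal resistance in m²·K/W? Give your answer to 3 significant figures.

R = L/k = 0.297/0.888 = 0.3345 m²·K/W

0.334 m²·K/W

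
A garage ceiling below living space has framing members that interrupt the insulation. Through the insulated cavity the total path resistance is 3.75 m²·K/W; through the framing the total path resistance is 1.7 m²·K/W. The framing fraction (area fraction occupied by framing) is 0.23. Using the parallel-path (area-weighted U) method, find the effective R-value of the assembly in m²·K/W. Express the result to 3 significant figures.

2.94 m²·K/W

U_eff = 0.77/3.75 + 0.23/1.7 = 0.2053 + 0.1353 = 0.3406
R_eff = 1/U_eff = 2.936 m²·K/W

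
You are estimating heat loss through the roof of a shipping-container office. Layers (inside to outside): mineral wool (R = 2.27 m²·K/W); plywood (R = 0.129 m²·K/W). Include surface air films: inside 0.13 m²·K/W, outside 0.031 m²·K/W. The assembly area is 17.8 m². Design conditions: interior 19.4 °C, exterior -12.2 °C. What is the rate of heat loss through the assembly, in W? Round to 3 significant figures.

R_total = 0.13 + 2.27 + 0.129 + 0.031 = 2.56 m²·K/W
Q = A·ΔT/R = 17.8 × (19.4 − (-12.2)) / 2.56 = 219.7 W

220 W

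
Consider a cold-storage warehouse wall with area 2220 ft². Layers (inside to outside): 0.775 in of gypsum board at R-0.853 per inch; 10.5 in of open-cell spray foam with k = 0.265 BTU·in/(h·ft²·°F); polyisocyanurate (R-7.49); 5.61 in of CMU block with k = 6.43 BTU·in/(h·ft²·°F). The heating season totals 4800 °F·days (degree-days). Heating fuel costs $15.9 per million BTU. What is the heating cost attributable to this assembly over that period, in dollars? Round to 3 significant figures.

83.6 dollars

0.775 × 0.853 = 0.6611
10.5/0.265 = 39.62
5.61/6.43 = 0.8725
R_total = 0.6611 + 39.62 + 7.49 + 0.8725 = 48.65 ft²·°F·h/BTU
E = A × HDD × 24 / R = 2220 × 4800 × 24 / 48.65 = 5257000 BTU
Cost = 5257000/10⁶ × 15.9 = $83.59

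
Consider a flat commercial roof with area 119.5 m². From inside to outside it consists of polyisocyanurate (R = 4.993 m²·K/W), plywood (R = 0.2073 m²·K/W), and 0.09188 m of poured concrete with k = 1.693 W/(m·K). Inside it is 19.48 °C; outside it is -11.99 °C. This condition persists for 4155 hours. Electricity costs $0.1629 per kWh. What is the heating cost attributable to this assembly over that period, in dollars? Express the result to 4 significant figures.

484.4 dollars

0.09188/1.693 = 0.054271
R_total = 4.993 + 0.2073 + 0.054271 = 5.2546 m²·K/W
Q = 119.5 × (19.48 − (-11.99)) / 5.2546 = 715.69 W
E = 715.69 W × 4155 h / 1000 = 2973.7 kWh
Cost = 2973.7 × 0.1629 = $484.42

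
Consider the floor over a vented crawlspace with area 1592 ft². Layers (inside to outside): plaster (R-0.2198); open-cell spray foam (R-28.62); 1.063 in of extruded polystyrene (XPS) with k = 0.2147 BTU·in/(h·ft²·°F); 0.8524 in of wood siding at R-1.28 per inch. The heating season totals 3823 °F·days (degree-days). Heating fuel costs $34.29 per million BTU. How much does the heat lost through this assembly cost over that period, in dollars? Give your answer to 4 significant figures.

1.063/0.2147 = 4.9511
0.8524 × 1.28 = 1.0911
R_total = 0.2198 + 28.62 + 4.9511 + 1.0911 = 34.882 ft²·°F·h/BTU
E = A × HDD × 24 / R = 1592 × 3823 × 24 / 34.882 = 4187500 BTU
Cost = 4187500/10⁶ × 34.29 = $143.59

143.6 dollars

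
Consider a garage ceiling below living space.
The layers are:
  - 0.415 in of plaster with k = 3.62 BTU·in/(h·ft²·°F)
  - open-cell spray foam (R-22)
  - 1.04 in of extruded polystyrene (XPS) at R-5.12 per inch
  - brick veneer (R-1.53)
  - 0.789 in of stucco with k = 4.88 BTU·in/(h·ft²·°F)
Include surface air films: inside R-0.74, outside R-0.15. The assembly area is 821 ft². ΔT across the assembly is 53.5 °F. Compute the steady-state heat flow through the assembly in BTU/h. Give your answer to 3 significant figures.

1460 BTU/h

0.415/3.62 = 0.1146
1.04 × 5.12 = 5.325
0.789/4.88 = 0.1617
R_total = 0.74 + 0.1146 + 22 + 5.325 + 1.53 + 0.1617 + 0.15 = 30.02 ft²·°F·h/BTU
Q = A·ΔT/R = 821 × 53.5 / 30.02 = 1463 BTU/h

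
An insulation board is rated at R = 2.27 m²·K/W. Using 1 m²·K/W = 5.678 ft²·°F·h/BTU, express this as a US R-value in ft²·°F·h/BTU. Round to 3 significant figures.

12.9 ft²·°F·h/BTU

R_US = 2.27 × 5.678 = 12.89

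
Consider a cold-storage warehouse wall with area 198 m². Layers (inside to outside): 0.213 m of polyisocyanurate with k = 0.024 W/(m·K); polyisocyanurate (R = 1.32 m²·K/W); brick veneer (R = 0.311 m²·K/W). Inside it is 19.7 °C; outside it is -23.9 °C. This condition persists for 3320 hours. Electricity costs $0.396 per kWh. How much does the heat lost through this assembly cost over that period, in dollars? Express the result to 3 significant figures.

1080 dollars

0.213/0.024 = 8.875
R_total = 8.875 + 1.32 + 0.311 = 10.51 m²·K/W
Q = 198 × (19.7 − (-23.9)) / 10.51 = 821.7 W
E = 821.7 W × 3320 h / 1000 = 2728 kWh
Cost = 2728 × 0.396 = $1080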